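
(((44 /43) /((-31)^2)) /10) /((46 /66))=726/4752145 = 0.00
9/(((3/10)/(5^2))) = 750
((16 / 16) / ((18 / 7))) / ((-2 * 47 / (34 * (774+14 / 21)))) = -138278/1269 = -108.97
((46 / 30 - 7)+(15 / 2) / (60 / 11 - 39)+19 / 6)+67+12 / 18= 40063/615 = 65.14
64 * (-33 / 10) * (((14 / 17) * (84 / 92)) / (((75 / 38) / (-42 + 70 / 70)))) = 161234304/48875 = 3298.91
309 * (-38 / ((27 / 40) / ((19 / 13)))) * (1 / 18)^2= -743660/9477 = -78.47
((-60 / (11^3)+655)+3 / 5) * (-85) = -74166206/1331 = -55722.17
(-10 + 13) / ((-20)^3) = -3/8000 = 0.00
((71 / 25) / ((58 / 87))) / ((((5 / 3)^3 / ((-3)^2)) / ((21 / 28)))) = 155277/25000 = 6.21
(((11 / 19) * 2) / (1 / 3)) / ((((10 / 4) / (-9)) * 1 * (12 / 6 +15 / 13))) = -15444/3895 = -3.97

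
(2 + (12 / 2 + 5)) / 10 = 13/10 = 1.30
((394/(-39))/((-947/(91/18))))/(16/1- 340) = -1379/8284356 = 0.00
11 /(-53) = -11/53 = -0.21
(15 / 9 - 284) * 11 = -9317/3 = -3105.67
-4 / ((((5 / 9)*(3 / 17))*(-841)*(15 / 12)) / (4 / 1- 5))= -816/21025 = -0.04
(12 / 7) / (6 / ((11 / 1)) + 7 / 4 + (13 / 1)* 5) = 176/6909 = 0.03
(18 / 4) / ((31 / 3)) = 27/62 = 0.44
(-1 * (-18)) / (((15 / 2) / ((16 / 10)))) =96/25 = 3.84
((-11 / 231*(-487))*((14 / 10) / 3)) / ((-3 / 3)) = -487/45 = -10.82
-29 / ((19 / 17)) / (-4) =493/76 = 6.49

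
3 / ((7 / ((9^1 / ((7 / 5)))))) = 2.76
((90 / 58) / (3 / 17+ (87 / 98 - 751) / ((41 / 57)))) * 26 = -1775956/45897401 = -0.04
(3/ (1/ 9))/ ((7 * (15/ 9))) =2.31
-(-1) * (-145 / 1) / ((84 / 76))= -2755/21 = -131.19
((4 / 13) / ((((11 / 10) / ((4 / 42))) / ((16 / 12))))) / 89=320/801801 = 0.00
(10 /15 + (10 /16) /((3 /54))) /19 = 143/228 = 0.63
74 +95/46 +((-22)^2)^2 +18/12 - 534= 5377390/23 = 233799.57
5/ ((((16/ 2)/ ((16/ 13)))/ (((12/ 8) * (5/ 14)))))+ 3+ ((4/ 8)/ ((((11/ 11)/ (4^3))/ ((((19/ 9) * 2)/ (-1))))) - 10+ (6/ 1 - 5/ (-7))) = -221105/1638 = -134.98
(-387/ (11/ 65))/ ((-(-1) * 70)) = -5031/154 = -32.67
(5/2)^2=25/4 = 6.25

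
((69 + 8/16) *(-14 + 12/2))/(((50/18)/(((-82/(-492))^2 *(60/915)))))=-556/1525 = -0.36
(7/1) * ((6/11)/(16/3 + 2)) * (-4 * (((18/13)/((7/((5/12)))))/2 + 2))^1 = -6687/1573 = -4.25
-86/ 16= -43/8 = -5.38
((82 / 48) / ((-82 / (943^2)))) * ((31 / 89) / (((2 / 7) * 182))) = -27566719/222144 = -124.09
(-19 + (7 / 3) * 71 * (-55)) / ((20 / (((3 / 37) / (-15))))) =6848/2775 = 2.47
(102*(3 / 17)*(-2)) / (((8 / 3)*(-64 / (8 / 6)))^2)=-9/4096 = 0.00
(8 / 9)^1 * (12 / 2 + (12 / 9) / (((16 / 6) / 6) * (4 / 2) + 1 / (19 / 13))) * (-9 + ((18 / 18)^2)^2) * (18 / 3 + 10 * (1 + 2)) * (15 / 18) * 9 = -3536640/269 = -13147.36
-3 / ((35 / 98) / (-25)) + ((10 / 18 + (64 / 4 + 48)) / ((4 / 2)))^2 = 405601/324 = 1251.85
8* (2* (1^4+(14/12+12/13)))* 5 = 247.18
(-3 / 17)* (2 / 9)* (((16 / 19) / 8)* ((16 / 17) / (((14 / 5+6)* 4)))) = -20/181203 = 0.00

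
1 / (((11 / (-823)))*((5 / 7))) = -5761/55 = -104.75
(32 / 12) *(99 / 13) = 264/13 = 20.31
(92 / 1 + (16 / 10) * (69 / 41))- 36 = 12032/205 = 58.69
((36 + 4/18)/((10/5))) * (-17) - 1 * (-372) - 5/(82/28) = 23027/369 = 62.40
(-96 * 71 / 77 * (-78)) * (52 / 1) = 27645696/77 = 359035.01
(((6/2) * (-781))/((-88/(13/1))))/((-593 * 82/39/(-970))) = 52375635/194504 = 269.28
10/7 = 1.43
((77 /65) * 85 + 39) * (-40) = -5587.69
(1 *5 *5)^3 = 15625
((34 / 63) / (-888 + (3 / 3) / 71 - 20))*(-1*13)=2414/312417 = 0.01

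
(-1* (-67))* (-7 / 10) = -469/10 = -46.90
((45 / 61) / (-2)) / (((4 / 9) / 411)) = -166455/488 = -341.10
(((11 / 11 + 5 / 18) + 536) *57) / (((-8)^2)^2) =7.48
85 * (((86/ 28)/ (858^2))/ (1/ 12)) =3655/858858 = 0.00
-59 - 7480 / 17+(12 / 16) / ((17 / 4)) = -8480/17 = -498.82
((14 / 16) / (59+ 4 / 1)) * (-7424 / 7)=-928/63 = -14.73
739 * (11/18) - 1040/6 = 5009/18 = 278.28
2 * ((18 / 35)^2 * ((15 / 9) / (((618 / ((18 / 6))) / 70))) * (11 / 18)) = 132/721 = 0.18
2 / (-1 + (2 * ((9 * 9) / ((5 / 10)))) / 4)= 1/40 = 0.02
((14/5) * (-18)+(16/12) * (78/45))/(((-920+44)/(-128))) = -69248/9855 = -7.03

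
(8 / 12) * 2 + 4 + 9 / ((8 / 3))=209/24 = 8.71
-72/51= -24/17 = -1.41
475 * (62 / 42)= 14725/21 = 701.19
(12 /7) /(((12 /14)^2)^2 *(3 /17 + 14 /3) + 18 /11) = 128282/318075 = 0.40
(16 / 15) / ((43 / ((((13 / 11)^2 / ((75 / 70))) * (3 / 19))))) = 37856/7414275 = 0.01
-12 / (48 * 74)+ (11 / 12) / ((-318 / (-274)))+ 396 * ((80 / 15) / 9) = 33244097/141192 = 235.45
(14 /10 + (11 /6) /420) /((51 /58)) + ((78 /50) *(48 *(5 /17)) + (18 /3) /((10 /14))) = 2057647/64260 = 32.02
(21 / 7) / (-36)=-1/12 = -0.08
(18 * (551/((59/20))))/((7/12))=2380320/413 = 5763.49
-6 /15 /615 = -2/3075 = 0.00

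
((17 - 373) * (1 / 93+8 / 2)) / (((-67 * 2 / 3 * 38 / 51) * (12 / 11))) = 6207839/157852 = 39.33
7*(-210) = -1470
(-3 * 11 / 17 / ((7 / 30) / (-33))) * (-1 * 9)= -294030/119 = -2470.84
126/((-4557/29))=-174/217 = -0.80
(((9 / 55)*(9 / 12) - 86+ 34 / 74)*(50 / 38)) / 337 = -3476505/10424084 = -0.33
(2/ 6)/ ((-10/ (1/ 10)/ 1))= -1/300 = 0.00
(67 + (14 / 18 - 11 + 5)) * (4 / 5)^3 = 35584/1125 = 31.63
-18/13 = -1.38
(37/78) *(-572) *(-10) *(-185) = -501966.67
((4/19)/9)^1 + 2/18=23/171 = 0.13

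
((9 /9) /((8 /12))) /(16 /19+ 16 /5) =95/256 = 0.37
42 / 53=0.79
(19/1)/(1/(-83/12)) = -1577/12 = -131.42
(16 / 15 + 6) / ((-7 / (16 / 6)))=-2.69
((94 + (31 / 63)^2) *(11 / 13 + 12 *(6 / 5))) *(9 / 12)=1077.62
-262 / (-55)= 262/55 = 4.76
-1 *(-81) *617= 49977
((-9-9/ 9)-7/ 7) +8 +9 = 6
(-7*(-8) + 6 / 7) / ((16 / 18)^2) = 16119/224 = 71.96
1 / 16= 0.06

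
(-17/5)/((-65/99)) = 1683/325 = 5.18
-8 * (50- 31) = -152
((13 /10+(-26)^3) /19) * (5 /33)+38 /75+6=-380881/2850 = -133.64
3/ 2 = 1.50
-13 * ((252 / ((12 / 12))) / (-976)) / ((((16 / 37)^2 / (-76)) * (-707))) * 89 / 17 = 270852543/26812672 = 10.10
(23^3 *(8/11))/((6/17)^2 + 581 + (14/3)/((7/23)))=84390312/5688419 = 14.84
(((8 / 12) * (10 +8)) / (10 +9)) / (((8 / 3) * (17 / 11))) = 99/646 = 0.15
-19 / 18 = -1.06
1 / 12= 0.08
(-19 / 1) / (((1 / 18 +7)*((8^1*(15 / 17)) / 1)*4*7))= -969/71120 = -0.01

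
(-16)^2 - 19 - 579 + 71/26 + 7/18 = -39649/117 = -338.88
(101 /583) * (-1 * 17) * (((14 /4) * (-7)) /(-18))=-84133/20988 = -4.01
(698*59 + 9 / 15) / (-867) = -205913/4335 = -47.50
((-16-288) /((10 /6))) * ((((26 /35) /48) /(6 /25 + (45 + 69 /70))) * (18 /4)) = -1482/5393 = -0.27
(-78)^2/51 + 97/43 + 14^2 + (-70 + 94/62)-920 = -15204034/22661 = -670.93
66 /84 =11/14 = 0.79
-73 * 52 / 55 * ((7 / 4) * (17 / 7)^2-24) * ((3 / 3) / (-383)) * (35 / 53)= -949/583 = -1.63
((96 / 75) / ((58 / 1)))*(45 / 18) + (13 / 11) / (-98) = 6739/156310 = 0.04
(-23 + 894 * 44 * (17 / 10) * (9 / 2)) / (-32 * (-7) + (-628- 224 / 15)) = -4513461/6284 = -718.25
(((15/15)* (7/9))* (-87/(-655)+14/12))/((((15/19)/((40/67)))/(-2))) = -5433848/3554685 = -1.53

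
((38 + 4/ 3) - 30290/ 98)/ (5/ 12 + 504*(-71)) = 158612/21040747 = 0.01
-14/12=-7/6 = -1.17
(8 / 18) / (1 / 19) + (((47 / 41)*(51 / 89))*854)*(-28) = -515576252/32841 = -15699.16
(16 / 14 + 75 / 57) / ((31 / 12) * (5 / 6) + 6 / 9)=23544/26999 = 0.87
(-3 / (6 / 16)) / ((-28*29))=2/203 = 0.01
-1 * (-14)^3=2744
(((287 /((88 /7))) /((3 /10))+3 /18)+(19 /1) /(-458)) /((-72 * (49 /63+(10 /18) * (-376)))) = 2304089/452936352 = 0.01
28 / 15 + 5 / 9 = 109/45 = 2.42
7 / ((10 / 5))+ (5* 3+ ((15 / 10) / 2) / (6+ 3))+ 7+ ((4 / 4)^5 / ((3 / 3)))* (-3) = 271/12 = 22.58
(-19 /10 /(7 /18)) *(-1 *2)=342/35 = 9.77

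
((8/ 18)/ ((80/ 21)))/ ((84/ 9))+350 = 28001/80 = 350.01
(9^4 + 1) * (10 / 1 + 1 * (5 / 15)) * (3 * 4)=813688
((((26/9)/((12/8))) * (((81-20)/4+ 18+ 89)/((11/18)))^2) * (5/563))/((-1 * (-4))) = 46628595/272492 = 171.12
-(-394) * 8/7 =3152/7 = 450.29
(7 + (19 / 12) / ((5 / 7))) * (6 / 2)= 553/20 = 27.65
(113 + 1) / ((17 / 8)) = 912/17 = 53.65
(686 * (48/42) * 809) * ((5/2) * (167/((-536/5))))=-165501175/67 = -2470166.79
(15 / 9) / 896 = 5/2688 = 0.00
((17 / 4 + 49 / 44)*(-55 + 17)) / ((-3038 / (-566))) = -634486/16709 = -37.97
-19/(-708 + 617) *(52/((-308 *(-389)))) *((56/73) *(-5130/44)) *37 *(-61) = 439979580/24052259 = 18.29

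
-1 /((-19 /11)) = 0.58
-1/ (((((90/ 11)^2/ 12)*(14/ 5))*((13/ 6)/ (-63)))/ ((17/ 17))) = 121/65 = 1.86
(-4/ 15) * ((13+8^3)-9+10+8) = -712/5 = -142.40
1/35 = 0.03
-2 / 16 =-1/8 = -0.12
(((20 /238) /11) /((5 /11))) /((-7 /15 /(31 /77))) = -930/64141 = -0.01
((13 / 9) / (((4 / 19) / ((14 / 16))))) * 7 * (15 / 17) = 60515/1632 = 37.08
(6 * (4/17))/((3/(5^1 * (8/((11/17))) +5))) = 5880/187 = 31.44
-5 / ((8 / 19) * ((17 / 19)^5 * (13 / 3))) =-705688215/147665128 = -4.78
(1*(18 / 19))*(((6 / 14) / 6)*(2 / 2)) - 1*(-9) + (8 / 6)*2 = 4682/399 = 11.73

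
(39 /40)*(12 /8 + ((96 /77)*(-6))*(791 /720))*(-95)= 547599/880 = 622.27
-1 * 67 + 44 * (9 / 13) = -475/13 = -36.54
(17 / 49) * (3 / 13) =51/637 = 0.08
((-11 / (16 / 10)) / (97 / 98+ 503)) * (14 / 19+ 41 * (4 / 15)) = -896357/5630574 = -0.16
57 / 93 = 19/31 = 0.61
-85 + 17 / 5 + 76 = -28/5 = -5.60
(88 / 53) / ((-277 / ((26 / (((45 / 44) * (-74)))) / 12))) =12584/73331595 = 0.00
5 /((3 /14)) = 70/3 = 23.33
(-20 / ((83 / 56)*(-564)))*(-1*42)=-3920/3901 = -1.00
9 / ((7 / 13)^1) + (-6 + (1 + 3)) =103/7 = 14.71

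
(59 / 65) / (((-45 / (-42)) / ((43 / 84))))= 2537/5850 = 0.43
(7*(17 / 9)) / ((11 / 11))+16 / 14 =905/63 = 14.37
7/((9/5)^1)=35/9 = 3.89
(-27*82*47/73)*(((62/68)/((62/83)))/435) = -1439469/359890 = -4.00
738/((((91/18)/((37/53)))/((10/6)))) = 819180/4823 = 169.85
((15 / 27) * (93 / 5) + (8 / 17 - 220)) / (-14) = 10669/714 = 14.94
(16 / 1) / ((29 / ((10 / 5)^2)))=64/29 = 2.21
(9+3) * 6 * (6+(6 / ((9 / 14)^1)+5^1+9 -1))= 2040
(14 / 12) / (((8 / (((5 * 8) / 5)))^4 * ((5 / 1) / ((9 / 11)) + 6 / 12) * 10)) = 3/170 = 0.02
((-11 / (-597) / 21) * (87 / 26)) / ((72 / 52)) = 319/150444 = 0.00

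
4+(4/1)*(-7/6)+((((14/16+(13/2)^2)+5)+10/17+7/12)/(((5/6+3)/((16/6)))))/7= 11584/2737 = 4.23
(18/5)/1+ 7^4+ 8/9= 2405.49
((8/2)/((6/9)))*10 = 60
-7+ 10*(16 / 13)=69/13 = 5.31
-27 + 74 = 47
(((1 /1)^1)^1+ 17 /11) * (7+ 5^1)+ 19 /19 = 347/11 = 31.55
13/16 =0.81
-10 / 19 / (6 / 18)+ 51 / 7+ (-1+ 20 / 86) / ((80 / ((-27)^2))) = -588621/457520 = -1.29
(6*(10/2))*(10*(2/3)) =200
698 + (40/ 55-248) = 4958/11 = 450.73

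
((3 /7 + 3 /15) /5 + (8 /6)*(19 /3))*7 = 13498/225 = 59.99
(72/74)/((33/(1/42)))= 2/2849 = 0.00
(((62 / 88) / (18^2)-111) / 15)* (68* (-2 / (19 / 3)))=158.90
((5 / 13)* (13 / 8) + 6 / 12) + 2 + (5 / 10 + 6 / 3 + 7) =101/8 = 12.62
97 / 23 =4.22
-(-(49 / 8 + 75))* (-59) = -4786.38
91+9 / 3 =94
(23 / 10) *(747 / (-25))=-17181/250 = -68.72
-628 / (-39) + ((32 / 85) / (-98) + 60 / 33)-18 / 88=126592709/7147140 = 17.71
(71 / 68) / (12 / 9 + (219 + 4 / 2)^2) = 213/9963836 = 0.00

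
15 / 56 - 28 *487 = -763601/56 = -13635.73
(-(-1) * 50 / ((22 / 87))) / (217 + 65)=0.70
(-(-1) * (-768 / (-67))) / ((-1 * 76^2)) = -48/24187 = 0.00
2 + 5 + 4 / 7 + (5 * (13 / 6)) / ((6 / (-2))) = 499/126 = 3.96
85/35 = 17/7 = 2.43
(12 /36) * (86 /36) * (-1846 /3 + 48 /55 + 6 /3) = -2172704/4455 = -487.70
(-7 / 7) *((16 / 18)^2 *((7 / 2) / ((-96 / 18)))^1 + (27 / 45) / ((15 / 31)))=-487/675 = -0.72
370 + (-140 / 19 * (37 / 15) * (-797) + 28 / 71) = 60123118/4047 = 14856.22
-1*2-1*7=-9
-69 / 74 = -0.93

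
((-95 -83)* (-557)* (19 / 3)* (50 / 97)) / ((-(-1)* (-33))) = -94188700/9603 = -9808.26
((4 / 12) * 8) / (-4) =-2/3 = -0.67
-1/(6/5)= -5/6 = -0.83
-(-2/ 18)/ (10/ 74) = 37/45 = 0.82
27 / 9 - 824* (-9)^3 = 600699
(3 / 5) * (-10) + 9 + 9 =12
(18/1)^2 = 324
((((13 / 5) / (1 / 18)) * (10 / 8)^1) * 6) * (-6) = -2106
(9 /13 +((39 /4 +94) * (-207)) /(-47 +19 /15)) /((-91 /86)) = -721375353/1623076 = -444.45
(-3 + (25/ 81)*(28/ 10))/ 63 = -173/5103 = -0.03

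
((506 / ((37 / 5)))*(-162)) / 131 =-409860/4847 = -84.56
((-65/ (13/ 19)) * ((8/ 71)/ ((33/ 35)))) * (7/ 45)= -37240/21087 = -1.77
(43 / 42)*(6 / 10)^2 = 129/350 = 0.37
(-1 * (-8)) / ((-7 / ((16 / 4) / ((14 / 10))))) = -160/49 = -3.27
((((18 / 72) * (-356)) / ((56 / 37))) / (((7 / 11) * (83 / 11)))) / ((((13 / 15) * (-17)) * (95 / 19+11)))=5976795/115047296 = 0.05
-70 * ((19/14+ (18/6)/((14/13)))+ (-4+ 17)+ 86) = -7220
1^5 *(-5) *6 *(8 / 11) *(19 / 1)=-4560/11 = -414.55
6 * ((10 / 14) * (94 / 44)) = 705/77 = 9.16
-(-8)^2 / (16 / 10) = -40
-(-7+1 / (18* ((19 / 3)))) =797/114 = 6.99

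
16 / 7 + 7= 65/7 = 9.29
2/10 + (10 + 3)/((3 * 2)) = 71/30 = 2.37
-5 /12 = -0.42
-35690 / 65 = -7138/13 = -549.08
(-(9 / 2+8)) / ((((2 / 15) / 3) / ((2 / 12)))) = -375/8 = -46.88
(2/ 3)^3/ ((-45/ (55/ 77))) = -8/1701 = 0.00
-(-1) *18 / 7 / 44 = 9/154 = 0.06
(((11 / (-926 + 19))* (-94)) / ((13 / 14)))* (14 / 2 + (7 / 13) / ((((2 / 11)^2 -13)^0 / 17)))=3039960/153283 = 19.83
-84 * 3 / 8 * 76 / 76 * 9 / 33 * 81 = -15309/22 = -695.86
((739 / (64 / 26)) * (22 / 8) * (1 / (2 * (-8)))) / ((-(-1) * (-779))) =0.07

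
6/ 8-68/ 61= -89/244 = -0.36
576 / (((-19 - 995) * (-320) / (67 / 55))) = 201/92950 = 0.00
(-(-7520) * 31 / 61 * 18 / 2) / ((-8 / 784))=-205611840/61 = -3370685.90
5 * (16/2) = 40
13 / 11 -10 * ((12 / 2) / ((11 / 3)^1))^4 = -1032457/14641 = -70.52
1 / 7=0.14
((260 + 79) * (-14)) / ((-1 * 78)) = 791/13 = 60.85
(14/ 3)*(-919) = -4288.67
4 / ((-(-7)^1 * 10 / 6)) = 12/35 = 0.34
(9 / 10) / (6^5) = 1/8640 = 0.00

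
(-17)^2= 289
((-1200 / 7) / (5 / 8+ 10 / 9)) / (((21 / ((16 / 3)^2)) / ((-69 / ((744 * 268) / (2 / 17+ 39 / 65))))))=0.03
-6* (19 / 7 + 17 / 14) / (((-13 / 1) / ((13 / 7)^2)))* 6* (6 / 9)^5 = 45760/9261 = 4.94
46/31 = 1.48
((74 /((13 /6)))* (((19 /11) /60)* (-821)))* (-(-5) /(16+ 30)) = -577163/6578 = -87.74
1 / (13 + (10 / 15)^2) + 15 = 1824/121 = 15.07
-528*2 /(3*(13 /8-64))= 2816/499 = 5.64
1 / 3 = 0.33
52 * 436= 22672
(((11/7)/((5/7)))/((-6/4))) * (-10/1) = 44/3 = 14.67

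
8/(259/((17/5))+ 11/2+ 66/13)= 3536/38345 = 0.09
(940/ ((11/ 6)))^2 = 31809600/121 = 262889.26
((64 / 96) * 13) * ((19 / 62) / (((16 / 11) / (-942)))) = -426569/248 = -1720.04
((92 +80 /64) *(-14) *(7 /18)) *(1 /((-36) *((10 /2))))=18277/6480 = 2.82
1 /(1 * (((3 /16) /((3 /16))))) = 1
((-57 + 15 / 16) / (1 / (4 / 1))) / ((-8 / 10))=4485/16 = 280.31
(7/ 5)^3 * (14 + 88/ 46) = 43.67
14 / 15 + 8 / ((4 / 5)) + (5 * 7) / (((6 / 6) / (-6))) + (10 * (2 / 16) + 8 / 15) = -11837/60 = -197.28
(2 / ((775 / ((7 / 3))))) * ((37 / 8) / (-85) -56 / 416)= -3899/3425500 = 0.00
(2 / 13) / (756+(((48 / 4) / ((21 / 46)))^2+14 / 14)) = 98/922337 = 0.00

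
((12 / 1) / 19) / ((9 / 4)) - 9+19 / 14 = -5875/798 = -7.36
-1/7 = -0.14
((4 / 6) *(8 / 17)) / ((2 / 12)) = 32/17 = 1.88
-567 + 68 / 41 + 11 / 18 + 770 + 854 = 781741/738 = 1059.27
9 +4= 13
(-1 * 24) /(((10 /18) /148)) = -31968/5 = -6393.60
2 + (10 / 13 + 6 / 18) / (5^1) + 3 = 1018/195 = 5.22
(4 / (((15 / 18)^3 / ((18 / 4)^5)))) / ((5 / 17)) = 27103491/625 = 43365.59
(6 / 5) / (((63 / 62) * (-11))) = -124/1155 = -0.11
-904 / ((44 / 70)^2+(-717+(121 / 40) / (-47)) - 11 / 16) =1.26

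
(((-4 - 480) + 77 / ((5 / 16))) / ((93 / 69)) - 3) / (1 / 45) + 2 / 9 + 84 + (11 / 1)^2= -2193652/279 = -7862.55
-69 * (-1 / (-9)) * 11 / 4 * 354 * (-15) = 223905/2 = 111952.50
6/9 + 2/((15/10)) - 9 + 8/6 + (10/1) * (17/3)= 51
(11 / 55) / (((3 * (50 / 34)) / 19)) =323/375 = 0.86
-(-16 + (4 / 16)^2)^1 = 15.94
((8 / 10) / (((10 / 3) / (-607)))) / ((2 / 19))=-34599/25 = -1383.96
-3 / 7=-0.43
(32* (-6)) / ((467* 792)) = -8/15411 = 0.00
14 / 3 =4.67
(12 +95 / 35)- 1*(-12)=187/7 = 26.71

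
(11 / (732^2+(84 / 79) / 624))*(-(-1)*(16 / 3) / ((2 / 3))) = 32864/200105909 = 0.00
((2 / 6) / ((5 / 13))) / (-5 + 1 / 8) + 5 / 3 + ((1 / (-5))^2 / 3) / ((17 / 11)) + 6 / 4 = 22931/7650 = 3.00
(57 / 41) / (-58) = -57/2378 = -0.02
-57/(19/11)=-33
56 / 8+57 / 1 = 64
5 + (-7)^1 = -2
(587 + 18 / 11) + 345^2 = 1315750/11 = 119613.64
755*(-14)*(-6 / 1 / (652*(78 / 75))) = 396375/4238 = 93.53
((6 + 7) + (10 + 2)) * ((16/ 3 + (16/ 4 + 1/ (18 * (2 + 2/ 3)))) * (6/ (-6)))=-11225/48 = -233.85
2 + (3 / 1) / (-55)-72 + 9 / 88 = -30779/440 = -69.95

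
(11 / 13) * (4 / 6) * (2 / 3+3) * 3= 242/39 = 6.21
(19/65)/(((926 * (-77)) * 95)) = -1/23173150 = 0.00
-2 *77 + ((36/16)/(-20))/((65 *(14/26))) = -431209/2800 = -154.00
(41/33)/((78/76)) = 1558/1287 = 1.21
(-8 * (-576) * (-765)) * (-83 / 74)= 146292480/37 = 3953850.81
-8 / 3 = -2.67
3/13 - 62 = -61.77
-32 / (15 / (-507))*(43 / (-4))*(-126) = 7325136/5 = 1465027.20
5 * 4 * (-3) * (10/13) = -600/13 = -46.15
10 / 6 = 5/3 = 1.67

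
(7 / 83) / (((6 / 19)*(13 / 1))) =133/6474 = 0.02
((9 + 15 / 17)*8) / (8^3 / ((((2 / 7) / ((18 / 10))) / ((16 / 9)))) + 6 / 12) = 13440/974933 = 0.01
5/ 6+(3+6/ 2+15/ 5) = 59/6 = 9.83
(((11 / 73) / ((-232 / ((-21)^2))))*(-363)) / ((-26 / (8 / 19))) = -1.68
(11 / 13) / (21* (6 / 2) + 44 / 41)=451/34151 = 0.01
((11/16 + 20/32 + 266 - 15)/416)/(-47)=-0.01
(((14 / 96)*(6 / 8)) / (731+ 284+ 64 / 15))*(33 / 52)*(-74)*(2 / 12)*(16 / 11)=-3885/3180112 = 0.00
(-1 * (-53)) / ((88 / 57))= 34.33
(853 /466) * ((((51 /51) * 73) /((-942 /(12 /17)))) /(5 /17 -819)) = 62269/509134358 = 0.00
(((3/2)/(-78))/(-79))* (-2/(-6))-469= -5779955/12324 = -469.00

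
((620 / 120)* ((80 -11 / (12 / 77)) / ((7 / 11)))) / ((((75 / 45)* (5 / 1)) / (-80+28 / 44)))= -1019373/1400 = -728.12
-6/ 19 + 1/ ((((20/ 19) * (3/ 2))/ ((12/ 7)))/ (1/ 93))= -18808/61845 = -0.30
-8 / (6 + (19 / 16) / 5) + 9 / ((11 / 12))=8.54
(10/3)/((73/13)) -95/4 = -20285/876 = -23.16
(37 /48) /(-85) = -37/4080 = -0.01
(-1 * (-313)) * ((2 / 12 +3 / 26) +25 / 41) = 446338/1599 = 279.14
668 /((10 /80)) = 5344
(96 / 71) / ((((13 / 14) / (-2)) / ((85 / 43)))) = -228480/39689 = -5.76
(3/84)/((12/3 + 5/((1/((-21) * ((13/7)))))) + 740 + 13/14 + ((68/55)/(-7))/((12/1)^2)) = 495/7621993 = 0.00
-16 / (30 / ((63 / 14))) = -12/5 = -2.40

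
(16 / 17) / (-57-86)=-16/2431 = -0.01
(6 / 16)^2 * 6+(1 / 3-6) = -463/96 = -4.82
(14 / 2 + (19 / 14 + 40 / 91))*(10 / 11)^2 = 80050/11011 = 7.27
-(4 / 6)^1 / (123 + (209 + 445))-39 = -90911/2331 = -39.00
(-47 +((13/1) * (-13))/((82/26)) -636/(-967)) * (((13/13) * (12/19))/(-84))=565976/753293 = 0.75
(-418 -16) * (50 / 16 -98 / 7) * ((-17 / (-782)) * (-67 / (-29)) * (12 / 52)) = 130851/2392 = 54.70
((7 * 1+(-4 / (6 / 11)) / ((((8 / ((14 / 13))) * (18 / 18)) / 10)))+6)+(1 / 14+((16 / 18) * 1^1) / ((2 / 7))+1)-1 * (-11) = 29993/1638 = 18.31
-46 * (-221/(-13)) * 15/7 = -11730/7 = -1675.71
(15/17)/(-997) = -15/16949 = 0.00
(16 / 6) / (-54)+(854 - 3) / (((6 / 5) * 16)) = 114757/2592 = 44.27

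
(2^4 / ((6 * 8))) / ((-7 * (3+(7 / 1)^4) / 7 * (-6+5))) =1/7212 = 0.00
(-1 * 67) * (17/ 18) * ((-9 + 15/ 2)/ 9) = 1139/108 = 10.55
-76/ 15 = -5.07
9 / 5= 1.80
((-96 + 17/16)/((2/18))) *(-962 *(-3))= -19727253/8 = -2465906.62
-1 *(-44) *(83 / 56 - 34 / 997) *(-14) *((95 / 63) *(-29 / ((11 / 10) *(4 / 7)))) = 123740825/1994 = 62056.58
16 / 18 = 8/9 = 0.89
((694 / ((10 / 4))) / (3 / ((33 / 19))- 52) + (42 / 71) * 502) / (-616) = -7151654/15116255 = -0.47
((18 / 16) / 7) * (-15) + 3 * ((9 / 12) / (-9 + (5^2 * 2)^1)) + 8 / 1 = 12959/2296 = 5.64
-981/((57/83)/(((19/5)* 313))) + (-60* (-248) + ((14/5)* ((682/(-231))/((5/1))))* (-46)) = -126305291/75 = -1684070.55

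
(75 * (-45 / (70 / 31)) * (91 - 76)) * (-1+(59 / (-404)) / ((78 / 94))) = 276942375/10504 = 26365.42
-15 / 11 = -1.36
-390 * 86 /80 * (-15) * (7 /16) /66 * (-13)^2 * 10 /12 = 16532425/2816 = 5870.89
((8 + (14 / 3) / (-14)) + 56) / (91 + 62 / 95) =18145/26121 = 0.69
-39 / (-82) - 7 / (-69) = 3265/5658 = 0.58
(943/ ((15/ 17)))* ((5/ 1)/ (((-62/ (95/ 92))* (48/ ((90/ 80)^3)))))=-5363415/2031616 = -2.64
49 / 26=1.88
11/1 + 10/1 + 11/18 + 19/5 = 2287/90 = 25.41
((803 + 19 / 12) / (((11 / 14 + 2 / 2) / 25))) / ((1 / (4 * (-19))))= -2568230/3 = -856076.67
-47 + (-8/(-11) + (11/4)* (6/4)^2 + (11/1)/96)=-42209/1056 = -39.97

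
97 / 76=1.28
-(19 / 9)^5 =-2476099/59049 = -41.93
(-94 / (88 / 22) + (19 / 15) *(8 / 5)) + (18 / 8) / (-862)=-5553679/258600 = -21.48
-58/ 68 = -0.85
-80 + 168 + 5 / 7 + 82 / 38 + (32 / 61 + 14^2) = 2331650/8113 = 287.40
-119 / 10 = -11.90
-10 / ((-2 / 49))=245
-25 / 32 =-0.78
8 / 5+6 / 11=118/55 = 2.15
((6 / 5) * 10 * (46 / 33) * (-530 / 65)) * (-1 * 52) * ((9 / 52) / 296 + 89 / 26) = 128475286/5291 = 24281.85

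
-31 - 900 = -931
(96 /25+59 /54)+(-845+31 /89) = -100892249/120150 = -839.72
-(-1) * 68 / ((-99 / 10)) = -680/99 = -6.87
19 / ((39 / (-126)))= -61.38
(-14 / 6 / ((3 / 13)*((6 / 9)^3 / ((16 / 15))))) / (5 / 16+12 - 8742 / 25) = 14560/134947 = 0.11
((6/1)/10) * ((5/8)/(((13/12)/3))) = 27/26 = 1.04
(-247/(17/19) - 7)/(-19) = 4812/323 = 14.90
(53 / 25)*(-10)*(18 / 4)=-477/5 = -95.40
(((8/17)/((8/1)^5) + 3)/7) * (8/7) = 208897/426496 = 0.49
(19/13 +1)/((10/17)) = 272/65 = 4.18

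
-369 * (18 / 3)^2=-13284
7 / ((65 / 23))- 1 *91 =-5754/65 = -88.52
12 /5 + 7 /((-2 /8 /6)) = -828/5 = -165.60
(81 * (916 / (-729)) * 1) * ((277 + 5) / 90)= -43052/135 = -318.90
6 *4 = 24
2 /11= 0.18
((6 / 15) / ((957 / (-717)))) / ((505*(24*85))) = -239/821584500 = 0.00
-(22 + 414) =-436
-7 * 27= -189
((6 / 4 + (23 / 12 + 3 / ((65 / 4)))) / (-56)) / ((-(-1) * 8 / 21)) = -2809/16640 = -0.17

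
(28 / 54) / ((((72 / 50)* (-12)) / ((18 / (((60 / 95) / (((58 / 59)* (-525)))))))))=16874375/38232 = 441.37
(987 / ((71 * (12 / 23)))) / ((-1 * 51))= -7567/14484 = -0.52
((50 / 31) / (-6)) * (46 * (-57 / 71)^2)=-1245450/156271 = -7.97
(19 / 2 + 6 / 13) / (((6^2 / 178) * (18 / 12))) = 23051/702 = 32.84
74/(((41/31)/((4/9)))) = 9176/369 = 24.87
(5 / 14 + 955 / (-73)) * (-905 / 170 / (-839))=-138465/1714916 = -0.08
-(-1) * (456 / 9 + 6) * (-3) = -170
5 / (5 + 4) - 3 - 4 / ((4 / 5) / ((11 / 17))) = -869/153 = -5.68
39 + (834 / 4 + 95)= 685/2 = 342.50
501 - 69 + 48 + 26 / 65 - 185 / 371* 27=866167/1855 = 466.94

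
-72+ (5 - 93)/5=-448/5 = -89.60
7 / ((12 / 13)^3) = 15379/1728 = 8.90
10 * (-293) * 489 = -1432770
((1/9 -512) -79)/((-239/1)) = 5318/2151 = 2.47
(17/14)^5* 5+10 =12477525/537824 = 23.20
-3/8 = -0.38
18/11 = 1.64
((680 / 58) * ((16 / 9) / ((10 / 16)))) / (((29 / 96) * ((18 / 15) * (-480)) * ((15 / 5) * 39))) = -4352/2656719 = 0.00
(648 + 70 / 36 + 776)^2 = 658794889/324 = 2033317.56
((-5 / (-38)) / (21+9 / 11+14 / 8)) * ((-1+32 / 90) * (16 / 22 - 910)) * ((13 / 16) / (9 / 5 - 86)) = -3142295/99539556 = -0.03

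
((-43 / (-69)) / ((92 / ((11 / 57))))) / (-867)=-473/313711812 = 0.00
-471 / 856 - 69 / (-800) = -39717/85600 = -0.46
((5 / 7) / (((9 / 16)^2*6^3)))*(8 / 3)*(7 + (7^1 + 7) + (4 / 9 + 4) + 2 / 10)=295424/413343 = 0.71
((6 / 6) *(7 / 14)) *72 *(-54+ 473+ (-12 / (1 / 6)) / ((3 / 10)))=6444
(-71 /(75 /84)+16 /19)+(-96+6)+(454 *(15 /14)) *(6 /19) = -50104/3325 = -15.07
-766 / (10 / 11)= -4213/5 = -842.60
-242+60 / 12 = -237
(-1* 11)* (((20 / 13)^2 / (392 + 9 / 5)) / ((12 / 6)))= -0.03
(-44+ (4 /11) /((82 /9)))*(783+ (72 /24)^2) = -1427472/41 = -34816.39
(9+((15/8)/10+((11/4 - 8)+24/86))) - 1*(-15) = 13221/688 = 19.22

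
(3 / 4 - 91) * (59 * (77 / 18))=-1640023/72 = -22778.10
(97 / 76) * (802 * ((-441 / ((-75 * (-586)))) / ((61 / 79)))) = -451710861/33958700 = -13.30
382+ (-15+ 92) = 459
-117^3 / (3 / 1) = -533871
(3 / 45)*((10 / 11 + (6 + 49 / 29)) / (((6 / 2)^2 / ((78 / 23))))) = 71318/330165 = 0.22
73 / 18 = 4.06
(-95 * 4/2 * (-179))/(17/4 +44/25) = 3401000/601 = 5658.90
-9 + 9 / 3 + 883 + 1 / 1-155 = 723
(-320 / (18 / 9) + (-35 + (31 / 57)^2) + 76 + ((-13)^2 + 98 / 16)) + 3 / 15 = 7358437/129960 = 56.62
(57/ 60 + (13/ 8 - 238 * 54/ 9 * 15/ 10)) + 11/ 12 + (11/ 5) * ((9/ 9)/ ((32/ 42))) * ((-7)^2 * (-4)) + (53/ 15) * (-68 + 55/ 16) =-703819/240 = -2932.58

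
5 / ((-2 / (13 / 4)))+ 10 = 1.88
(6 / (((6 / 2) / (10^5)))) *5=1000000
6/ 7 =0.86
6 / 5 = 1.20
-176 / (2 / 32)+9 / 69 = -64765/23 = -2815.87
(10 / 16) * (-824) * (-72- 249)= 165315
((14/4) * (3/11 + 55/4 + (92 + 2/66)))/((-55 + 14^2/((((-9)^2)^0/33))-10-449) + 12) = 97993/1575024 = 0.06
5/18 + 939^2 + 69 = 15872225/18 = 881790.28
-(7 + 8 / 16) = -15/2 = -7.50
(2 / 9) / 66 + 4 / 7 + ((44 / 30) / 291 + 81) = 82258172/1008315 = 81.58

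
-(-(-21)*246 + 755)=-5921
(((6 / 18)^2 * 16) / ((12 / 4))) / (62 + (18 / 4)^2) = 64/8883 = 0.01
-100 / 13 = -7.69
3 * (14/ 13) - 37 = -439/13 = -33.77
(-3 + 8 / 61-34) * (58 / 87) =-4498/183 = -24.58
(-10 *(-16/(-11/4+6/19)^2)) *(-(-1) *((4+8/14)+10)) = 18852864/47915 = 393.46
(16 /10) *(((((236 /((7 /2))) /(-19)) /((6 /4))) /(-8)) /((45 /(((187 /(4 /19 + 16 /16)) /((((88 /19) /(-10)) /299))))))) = -990964/945 = -1048.64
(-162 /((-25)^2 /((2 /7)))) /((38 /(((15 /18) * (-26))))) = 702/16625 = 0.04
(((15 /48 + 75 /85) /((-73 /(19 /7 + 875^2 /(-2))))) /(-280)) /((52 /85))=-133983425/3662848 = -36.58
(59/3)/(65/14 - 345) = -826/14295 = -0.06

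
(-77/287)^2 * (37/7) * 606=230.57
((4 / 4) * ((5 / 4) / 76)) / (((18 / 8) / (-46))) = -115/342 = -0.34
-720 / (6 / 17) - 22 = -2062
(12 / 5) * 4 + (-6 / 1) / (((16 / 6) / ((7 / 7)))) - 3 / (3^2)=7.02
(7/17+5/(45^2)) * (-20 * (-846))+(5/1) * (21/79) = 84731873/12087 = 7010.17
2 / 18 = 1/9 = 0.11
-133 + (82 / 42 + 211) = 1679/21 = 79.95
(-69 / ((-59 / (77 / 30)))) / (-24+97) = 1771/43070 = 0.04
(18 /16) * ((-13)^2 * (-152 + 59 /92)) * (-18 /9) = 21179925/368 = 57554.14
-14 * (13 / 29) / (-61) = 182/1769 = 0.10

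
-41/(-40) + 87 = 88.02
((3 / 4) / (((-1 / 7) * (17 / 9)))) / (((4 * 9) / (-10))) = 105/136 = 0.77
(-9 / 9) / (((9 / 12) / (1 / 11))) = -4/33 = -0.12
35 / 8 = 4.38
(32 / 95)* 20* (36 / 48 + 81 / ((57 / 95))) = 17376/19 = 914.53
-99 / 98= -1.01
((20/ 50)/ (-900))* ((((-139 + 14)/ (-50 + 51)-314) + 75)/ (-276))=-91/155250 = 0.00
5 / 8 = 0.62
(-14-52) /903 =-22/301 = -0.07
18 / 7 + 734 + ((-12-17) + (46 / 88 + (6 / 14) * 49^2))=535025/308 = 1737.09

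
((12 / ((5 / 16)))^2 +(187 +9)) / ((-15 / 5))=-41764/75 = -556.85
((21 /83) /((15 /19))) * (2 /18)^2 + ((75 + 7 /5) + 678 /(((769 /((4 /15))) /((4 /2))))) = 397438499/5169987 = 76.87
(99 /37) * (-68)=-6732/37 = -181.95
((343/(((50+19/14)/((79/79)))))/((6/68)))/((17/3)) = 9604/719 = 13.36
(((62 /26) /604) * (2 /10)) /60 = 31/2355600 = 0.00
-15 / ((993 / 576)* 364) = -720/30121 = -0.02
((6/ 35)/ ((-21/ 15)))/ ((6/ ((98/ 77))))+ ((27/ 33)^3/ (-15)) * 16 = -28426/46585 = -0.61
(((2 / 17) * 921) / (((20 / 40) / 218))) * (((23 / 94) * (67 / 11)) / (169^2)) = 618797796/251022629 = 2.47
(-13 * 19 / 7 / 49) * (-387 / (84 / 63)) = 286767/1372 = 209.01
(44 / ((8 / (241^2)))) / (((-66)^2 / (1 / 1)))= 73.33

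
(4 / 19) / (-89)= -4/1691 = 0.00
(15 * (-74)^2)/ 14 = 41070/7 = 5867.14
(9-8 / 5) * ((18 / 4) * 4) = 666/5 = 133.20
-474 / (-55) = 8.62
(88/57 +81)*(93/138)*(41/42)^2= 245182255/4625208 = 53.01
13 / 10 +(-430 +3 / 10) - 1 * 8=-2182/5 = -436.40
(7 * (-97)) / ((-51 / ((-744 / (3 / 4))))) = -673568/51 = -13207.22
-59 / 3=-19.67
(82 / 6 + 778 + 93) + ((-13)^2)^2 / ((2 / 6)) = 259703/3 = 86567.67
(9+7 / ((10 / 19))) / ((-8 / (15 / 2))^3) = -150525/8192 = -18.37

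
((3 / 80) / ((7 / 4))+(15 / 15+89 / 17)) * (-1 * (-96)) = 357384/595 = 600.65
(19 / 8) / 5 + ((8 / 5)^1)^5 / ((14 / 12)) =1655989/175000 = 9.46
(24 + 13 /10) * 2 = 253/5 = 50.60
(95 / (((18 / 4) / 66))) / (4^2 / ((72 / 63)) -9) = 836/3 = 278.67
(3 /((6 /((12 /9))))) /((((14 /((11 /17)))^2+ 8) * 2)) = 121/172836 = 0.00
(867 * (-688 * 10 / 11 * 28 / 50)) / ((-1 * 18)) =2783648/165 = 16870.59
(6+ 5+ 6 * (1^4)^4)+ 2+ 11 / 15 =296/15 = 19.73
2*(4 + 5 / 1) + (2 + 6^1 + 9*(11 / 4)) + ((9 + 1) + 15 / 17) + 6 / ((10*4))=10503/170 = 61.78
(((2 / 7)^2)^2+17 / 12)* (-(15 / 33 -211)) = 7914737/26411 = 299.68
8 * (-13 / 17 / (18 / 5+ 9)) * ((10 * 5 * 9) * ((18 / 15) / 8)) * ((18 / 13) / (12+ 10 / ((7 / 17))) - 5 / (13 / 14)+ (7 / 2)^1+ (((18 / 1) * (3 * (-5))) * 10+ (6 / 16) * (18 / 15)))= 191143095/2159 = 88533.16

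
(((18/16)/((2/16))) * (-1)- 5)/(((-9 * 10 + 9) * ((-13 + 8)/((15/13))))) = -14/351 = -0.04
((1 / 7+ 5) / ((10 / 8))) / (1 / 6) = 864/35 = 24.69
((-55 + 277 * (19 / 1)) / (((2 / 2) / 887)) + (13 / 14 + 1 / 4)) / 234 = 14371769/728 = 19741.44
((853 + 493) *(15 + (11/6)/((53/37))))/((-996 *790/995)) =-693340079/25021512 = -27.71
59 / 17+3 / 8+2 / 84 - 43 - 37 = -217429/2856 = -76.13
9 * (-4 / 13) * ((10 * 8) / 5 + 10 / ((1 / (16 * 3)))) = -17856/13 = -1373.54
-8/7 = -1.14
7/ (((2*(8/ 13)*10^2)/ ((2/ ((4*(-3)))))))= -91/9600 = -0.01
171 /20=8.55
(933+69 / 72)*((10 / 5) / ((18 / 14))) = 156905/108 = 1452.82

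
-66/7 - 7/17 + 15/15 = -1052/119 = -8.84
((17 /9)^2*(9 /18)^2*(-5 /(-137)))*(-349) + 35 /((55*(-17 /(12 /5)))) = -475253767/41502780 = -11.45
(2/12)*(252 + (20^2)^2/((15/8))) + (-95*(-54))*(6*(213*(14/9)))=91914338/9 = 10212704.22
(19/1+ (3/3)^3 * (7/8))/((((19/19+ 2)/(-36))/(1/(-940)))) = 477/1880 = 0.25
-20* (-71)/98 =710/49 = 14.49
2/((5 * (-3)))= -2/15 = -0.13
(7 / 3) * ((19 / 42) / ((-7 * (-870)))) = 19/109620 = 0.00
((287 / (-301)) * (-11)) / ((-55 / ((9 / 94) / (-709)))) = 369/14328890 = 0.00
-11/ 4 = -2.75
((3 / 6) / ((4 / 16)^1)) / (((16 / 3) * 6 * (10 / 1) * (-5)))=-1/800 = 0.00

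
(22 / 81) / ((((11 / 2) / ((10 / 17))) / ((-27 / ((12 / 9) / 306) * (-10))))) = 1800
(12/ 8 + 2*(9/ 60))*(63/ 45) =63/25 = 2.52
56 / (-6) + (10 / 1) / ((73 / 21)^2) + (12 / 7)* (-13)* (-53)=131228642/111909 = 1172.64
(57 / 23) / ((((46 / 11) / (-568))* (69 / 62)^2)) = -228164464/839523 = -271.78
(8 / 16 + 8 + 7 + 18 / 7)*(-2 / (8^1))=-253/56 = -4.52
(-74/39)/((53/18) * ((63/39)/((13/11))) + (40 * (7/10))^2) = -1924/799057 = 0.00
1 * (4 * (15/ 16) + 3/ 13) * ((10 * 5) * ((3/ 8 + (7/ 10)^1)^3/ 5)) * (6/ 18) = 5485983/332800 = 16.48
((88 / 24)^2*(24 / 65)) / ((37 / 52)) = 3872/555 = 6.98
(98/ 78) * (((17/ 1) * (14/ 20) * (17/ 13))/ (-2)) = -99127/10140 = -9.78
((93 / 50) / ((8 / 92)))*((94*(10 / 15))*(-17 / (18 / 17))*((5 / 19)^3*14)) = -338963765/61731 = -5490.98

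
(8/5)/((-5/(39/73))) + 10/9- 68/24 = -62191/32850 = -1.89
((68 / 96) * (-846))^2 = 5745609/16 = 359100.56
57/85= 0.67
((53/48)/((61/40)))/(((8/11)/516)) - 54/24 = 31199/61 = 511.46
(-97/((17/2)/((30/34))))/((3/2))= -1940/289 = -6.71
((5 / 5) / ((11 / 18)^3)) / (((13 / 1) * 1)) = 5832/17303 = 0.34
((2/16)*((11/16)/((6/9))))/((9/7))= 77/768 = 0.10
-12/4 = -3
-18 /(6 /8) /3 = -8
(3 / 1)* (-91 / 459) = -91/153 = -0.59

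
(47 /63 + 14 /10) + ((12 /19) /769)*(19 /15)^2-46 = -53113234/1211175 = -43.85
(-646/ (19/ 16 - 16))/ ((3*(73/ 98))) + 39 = 3037145/51903 = 58.52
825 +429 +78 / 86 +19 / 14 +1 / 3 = 1256.60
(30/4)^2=225/4 = 56.25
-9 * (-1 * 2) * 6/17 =108/17 = 6.35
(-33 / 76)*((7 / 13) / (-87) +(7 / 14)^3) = -0.05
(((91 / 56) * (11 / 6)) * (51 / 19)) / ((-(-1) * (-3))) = -2431/912 = -2.67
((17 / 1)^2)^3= 24137569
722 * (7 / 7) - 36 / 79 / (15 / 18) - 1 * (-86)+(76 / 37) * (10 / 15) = 35462824/43845 = 808.82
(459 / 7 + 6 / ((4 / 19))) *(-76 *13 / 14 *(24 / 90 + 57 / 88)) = -130878631/21560 = -6070.44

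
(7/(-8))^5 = -16807/32768 = -0.51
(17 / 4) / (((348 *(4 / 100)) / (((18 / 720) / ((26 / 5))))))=425/289536 = 0.00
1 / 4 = 0.25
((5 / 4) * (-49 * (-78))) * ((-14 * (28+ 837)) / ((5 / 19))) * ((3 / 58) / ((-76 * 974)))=34713315/225968 = 153.62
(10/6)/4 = 5/12 = 0.42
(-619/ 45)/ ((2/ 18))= -619/5 = -123.80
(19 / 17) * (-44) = -836/17 = -49.18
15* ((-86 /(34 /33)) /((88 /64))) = -910.59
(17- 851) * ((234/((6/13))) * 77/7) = -4651218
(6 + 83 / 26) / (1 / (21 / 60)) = 1673/520 = 3.22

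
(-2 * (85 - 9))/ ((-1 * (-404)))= -38/101 = -0.38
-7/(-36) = 7/36 = 0.19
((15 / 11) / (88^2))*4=15/21296 = 0.00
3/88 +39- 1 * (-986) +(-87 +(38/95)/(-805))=332251499/354200 = 938.03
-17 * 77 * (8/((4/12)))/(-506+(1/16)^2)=1148928/18505 = 62.09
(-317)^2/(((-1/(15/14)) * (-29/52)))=39190710/203 = 193057.68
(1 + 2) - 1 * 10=-7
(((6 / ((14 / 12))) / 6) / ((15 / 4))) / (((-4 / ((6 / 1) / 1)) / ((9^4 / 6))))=-13122/35 = -374.91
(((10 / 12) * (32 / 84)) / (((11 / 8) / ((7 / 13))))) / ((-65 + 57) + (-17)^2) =160/361647 = 0.00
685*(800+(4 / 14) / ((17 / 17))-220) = 2782470/7 = 397495.71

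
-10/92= -5/46 = -0.11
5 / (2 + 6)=5/8 = 0.62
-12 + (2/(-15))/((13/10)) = -472/39 = -12.10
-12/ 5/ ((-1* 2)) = 6/5 = 1.20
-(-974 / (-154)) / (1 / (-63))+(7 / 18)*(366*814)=3836507/33 = 116257.79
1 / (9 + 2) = 1/11 = 0.09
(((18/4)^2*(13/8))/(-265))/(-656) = 1053/5562880 = 0.00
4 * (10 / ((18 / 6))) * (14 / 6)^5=672280/729 = 922.19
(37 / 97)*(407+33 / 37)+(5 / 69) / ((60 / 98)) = 6252841/40158 = 155.71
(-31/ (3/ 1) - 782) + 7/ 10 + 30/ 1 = -22849/30 = -761.63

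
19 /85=0.22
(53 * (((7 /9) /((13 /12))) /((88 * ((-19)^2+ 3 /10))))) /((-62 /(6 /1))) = -1855/16016429 = 0.00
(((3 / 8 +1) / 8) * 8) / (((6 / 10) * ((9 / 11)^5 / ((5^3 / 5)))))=221445125/1417176 = 156.26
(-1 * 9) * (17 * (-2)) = 306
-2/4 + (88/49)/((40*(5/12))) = -961/2450 = -0.39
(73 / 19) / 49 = 73/931 = 0.08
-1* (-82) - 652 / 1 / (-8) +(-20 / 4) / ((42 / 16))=161.60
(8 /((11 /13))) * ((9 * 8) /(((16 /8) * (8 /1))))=468/11 = 42.55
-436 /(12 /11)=-1199/3 = -399.67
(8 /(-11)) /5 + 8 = 432/55 = 7.85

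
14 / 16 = 7/8 = 0.88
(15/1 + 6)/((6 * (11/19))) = 133/22 = 6.05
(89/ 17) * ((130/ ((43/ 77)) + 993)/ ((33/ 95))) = 445654595/24123 = 18474.26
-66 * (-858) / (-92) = -14157/23 = -615.52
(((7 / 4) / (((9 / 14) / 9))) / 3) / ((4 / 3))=49/8 = 6.12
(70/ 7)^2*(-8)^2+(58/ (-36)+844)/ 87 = 10037563/1566 = 6409.68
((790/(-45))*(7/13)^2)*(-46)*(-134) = -47721688/1521 = -31375.21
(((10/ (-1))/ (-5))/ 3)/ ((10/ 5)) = 1/3 = 0.33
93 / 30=31/10 = 3.10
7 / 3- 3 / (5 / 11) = -64/15 = -4.27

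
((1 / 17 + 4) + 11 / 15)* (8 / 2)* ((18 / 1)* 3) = 87984/85 = 1035.11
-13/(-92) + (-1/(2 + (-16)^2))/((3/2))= 4939/35604 = 0.14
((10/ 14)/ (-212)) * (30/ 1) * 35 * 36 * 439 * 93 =-275582250/53 = -5199665.09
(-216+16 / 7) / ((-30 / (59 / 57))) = 44132/5985 = 7.37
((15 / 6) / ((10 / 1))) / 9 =1/36 = 0.03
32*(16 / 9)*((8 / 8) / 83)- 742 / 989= -47906/738783 = -0.06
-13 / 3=-4.33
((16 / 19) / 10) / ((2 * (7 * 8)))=1/1330 = 0.00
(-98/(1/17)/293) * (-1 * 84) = 477.62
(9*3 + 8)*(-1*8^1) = -280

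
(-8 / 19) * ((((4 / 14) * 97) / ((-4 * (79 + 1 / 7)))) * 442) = 85748/5263 = 16.29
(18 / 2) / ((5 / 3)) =27/5 = 5.40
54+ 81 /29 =1647/29 = 56.79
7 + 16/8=9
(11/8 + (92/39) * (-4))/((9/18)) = -2515/156 = -16.12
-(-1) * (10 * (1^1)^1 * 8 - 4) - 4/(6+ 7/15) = 7312/97 = 75.38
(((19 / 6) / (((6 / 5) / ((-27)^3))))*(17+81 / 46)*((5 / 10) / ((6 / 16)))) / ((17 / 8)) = -611427.77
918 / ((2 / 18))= 8262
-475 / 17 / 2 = -475/34 = -13.97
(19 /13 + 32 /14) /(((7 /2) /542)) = 369644/637 = 580.29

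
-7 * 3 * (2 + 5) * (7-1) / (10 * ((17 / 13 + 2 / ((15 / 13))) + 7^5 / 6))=-11466/364547 = -0.03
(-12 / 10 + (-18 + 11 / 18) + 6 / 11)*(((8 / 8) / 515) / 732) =-17863/373210200 = 0.00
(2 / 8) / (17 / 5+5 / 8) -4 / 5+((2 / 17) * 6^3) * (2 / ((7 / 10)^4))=990136386/4693955 = 210.94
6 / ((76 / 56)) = 84/19 = 4.42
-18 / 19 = -0.95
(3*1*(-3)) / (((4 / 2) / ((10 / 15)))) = -3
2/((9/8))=16/9 = 1.78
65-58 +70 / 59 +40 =2843/59 = 48.19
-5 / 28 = -0.18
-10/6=-5/3 = -1.67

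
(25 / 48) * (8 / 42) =25/252 = 0.10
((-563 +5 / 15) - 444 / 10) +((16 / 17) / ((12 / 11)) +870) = 67268/255 = 263.80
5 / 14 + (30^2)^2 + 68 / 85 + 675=56747331/70 = 810676.16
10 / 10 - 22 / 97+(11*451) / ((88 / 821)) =35916887/776 = 46284.65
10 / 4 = 2.50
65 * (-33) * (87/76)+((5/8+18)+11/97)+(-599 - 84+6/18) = -137976805/44232 = -3119.39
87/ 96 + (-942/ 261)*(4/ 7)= -22531/19488 = -1.16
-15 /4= -3.75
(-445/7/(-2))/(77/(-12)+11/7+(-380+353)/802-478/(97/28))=-0.22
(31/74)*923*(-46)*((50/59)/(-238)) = 16452475/259777 = 63.33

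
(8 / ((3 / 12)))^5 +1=33554433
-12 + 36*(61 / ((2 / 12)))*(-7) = -92244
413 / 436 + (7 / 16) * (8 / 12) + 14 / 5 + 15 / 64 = 447157/104640 = 4.27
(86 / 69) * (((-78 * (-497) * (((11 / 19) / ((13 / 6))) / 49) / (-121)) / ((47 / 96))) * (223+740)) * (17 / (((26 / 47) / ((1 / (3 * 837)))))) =-710836096/13560547 = -52.42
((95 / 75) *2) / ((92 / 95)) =361/138 = 2.62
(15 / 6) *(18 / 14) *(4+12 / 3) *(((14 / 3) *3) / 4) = 90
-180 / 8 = -45/2 = -22.50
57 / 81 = 19/27 = 0.70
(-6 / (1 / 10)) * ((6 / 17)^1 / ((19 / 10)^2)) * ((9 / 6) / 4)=-13500/6137 = -2.20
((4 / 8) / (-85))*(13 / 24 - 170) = 4067/4080 = 1.00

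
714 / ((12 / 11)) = 1309/2 = 654.50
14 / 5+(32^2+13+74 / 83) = 431887/415 = 1040.69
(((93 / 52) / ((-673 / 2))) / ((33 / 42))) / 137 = -651/13184743 = 0.00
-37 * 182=-6734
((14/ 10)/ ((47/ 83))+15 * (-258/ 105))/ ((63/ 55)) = -622193/20727 = -30.02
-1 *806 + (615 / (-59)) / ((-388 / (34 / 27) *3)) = -249084367/309042 = -805.99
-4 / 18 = -2/9 = -0.22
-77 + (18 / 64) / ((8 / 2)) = -9847/128 = -76.93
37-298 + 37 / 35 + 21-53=-10218/35 = -291.94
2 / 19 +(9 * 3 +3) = 572/19 = 30.11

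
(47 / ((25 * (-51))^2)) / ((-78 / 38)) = -893/63399375 = 0.00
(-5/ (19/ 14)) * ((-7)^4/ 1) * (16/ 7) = -384160/19 = -20218.95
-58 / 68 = -29/34 = -0.85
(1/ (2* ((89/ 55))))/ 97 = 55/17266 = 0.00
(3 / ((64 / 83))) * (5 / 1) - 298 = -17827/64 = -278.55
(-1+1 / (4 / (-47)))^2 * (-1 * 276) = -179469/4 = -44867.25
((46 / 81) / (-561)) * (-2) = 92/45441 = 0.00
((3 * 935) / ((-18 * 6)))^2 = 874225/1296 = 674.56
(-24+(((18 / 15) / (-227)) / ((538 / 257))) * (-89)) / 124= -7258941/37859060 = -0.19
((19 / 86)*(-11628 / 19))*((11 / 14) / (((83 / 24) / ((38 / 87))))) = -9721008/724507 = -13.42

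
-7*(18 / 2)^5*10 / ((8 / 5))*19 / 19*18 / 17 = -93002175/34 = -2735358.09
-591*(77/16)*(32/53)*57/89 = -5187798/4717 = -1099.81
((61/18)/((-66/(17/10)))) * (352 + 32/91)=-1385432/45045 = -30.76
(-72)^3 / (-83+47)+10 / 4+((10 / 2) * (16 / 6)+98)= 62891/6 = 10481.83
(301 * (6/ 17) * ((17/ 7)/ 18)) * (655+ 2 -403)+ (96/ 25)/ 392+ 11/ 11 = 13383161/3675 = 3641.68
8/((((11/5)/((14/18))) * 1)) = 280/99 = 2.83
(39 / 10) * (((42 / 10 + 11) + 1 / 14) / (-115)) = -0.52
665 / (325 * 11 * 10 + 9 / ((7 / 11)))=4655/250349 = 0.02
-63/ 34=-1.85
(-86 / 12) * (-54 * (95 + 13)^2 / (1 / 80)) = 361117440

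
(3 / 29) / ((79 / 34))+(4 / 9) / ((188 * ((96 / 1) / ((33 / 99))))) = 12428339/279098784 = 0.04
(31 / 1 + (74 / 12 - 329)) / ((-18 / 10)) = 8755/54 = 162.13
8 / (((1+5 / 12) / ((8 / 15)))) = 256/85 = 3.01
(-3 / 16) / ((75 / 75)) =-3/16 = -0.19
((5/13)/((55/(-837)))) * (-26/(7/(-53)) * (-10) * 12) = 10646640/77 = 138268.05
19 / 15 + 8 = 139/15 = 9.27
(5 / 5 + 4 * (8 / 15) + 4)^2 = 11449/225 = 50.88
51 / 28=1.82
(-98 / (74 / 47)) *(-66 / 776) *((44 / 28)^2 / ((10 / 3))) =563013/143560 = 3.92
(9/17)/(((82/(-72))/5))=-2.32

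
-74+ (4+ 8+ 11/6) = -361/6 = -60.17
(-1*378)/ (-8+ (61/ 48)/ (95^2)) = 23392800/495077 = 47.25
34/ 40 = 17/20 = 0.85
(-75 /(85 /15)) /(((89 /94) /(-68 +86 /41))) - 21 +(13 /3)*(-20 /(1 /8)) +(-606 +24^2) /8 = 151229239/744396 = 203.16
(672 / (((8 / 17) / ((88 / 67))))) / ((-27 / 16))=-670208/603 = -1111.46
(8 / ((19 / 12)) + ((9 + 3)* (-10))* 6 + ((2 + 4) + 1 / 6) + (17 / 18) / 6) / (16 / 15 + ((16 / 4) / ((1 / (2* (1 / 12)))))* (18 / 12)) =-7270475/21204 = -342.88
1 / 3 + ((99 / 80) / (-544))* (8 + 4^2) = 4549/16320 = 0.28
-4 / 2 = -2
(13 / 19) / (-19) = -13/361 = -0.04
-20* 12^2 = -2880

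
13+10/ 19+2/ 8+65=5987/76 = 78.78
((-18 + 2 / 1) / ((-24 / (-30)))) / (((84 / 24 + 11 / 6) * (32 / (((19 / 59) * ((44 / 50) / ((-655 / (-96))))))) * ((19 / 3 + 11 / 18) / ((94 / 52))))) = -795663/627981250 = 0.00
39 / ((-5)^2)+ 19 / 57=142/75 = 1.89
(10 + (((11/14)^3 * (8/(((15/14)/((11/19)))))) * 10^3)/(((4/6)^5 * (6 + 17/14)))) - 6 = 29701757/13433 = 2211.10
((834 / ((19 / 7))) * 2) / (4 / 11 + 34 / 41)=515.15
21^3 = 9261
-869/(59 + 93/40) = -3160/223 = -14.17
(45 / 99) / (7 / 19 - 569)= -95/118844 = 0.00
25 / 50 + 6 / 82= 47/82 = 0.57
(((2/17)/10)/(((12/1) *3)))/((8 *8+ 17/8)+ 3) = 2/423045 = 0.00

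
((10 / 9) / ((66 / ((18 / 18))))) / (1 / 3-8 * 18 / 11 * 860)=-5/3343581 = 0.00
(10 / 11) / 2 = 5/11 = 0.45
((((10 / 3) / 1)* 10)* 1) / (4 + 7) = 100/33 = 3.03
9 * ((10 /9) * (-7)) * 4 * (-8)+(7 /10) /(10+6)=358407/160 = 2240.04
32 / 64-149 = -297/2 = -148.50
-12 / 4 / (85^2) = -3/7225 = 0.00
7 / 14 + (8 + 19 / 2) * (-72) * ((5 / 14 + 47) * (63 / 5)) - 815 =-1505313/2 = -752656.50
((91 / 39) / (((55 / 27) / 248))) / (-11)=-25.82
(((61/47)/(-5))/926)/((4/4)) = -61/217610 = 0.00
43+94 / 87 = 3835/87 = 44.08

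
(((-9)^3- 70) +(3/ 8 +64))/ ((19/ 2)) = -5877/76 = -77.33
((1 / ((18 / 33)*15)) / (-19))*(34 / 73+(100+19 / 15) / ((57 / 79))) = -96680573/106729650 = -0.91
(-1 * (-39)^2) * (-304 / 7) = 462384/7 = 66054.86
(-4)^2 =16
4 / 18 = 2/9 = 0.22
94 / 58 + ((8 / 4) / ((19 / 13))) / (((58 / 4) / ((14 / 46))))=20903/12673 = 1.65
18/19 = 0.95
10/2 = 5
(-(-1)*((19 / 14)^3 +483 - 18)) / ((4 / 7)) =1282819/1568 = 818.12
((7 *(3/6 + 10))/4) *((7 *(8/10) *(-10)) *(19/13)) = -19551/13 = -1503.92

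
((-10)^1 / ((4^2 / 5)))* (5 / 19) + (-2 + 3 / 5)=-1689/760 = -2.22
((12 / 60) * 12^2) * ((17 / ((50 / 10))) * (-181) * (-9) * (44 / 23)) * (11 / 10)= 965045664/2875 = 335668.06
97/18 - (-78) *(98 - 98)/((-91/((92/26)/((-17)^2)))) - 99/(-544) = 27275/4896 = 5.57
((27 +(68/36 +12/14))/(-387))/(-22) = 937/268191 = 0.00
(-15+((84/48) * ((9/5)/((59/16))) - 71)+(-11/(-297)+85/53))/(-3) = 35251198/1266435 = 27.83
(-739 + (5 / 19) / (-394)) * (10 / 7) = -27660795/26201 = -1055.72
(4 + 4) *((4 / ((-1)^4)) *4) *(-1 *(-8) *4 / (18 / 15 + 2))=1280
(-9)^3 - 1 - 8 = -738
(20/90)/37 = 2/333 = 0.01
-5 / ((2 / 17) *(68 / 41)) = -205/8 = -25.62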